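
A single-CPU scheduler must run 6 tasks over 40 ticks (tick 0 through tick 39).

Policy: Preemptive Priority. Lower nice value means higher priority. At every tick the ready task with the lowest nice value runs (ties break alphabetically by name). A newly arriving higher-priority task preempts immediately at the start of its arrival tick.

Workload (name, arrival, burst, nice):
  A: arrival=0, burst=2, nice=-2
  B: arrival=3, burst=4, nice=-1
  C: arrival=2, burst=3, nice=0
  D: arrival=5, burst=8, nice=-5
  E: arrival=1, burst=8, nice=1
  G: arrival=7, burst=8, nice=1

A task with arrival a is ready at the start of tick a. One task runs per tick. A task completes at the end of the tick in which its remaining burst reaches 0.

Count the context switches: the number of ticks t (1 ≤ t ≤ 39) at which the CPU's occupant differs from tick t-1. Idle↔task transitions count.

context switches = 8

t=0: ready={A} → run A
t=1: ready={A,E} → run A
t=2: ready={C,E} → run C
t=3: ready={B,C,E} → run B
t=4: ready={B,C,E} → run B
t=5: ready={B,C,D,E} → run D
t=6: ready={B,C,D,E} → run D
t=7: ready={B,C,D,E,G} → run D
t=8: ready={B,C,D,E,G} → run D
t=9: ready={B,C,D,E,G} → run D
t=10: ready={B,C,D,E,G} → run D
t=11: ready={B,C,D,E,G} → run D
t=12: ready={B,C,D,E,G} → run D
t=13: ready={B,C,E,G} → run B
t=14: ready={B,C,E,G} → run B
t=15: ready={C,E,G} → run C
t=16: ready={C,E,G} → run C
t=17: ready={E,G} → run E
t=18: ready={E,G} → run E
t=19: ready={E,G} → run E
t=20: ready={E,G} → run E
t=21: ready={E,G} → run E
t=22: ready={E,G} → run E
t=23: ready={E,G} → run E
t=24: ready={E,G} → run E
t=25: ready={G} → run G
t=26: ready={G} → run G
t=27: ready={G} → run G
t=28: ready={G} → run G
t=29: ready={G} → run G
t=30: ready={G} → run G
t=31: ready={G} → run G
t=32: ready={G} → run G
t=33: (idle)
t=34: (idle)
t=35: (idle)
t=36: (idle)
t=37: (idle)
t=38: (idle)
t=39: (idle)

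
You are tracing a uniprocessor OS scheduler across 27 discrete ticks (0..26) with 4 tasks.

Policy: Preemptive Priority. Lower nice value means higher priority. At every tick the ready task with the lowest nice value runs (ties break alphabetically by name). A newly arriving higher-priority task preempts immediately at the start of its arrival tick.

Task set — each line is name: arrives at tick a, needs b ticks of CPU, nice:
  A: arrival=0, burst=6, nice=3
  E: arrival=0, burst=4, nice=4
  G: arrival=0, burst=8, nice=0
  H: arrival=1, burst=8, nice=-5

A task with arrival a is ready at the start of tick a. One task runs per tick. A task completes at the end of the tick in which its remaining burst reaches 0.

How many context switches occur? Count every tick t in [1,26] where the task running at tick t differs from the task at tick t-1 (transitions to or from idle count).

t=0: ready={A,E,G} → run G
t=1: ready={A,E,G,H} → run H
t=2: ready={A,E,G,H} → run H
t=3: ready={A,E,G,H} → run H
t=4: ready={A,E,G,H} → run H
t=5: ready={A,E,G,H} → run H
t=6: ready={A,E,G,H} → run H
t=7: ready={A,E,G,H} → run H
t=8: ready={A,E,G,H} → run H
t=9: ready={A,E,G} → run G
t=10: ready={A,E,G} → run G
t=11: ready={A,E,G} → run G
t=12: ready={A,E,G} → run G
t=13: ready={A,E,G} → run G
t=14: ready={A,E,G} → run G
t=15: ready={A,E,G} → run G
t=16: ready={A,E} → run A
t=17: ready={A,E} → run A
t=18: ready={A,E} → run A
t=19: ready={A,E} → run A
t=20: ready={A,E} → run A
t=21: ready={A,E} → run A
t=22: ready={E} → run E
t=23: ready={E} → run E
t=24: ready={E} → run E
t=25: ready={E} → run E
t=26: (idle)

context switches = 5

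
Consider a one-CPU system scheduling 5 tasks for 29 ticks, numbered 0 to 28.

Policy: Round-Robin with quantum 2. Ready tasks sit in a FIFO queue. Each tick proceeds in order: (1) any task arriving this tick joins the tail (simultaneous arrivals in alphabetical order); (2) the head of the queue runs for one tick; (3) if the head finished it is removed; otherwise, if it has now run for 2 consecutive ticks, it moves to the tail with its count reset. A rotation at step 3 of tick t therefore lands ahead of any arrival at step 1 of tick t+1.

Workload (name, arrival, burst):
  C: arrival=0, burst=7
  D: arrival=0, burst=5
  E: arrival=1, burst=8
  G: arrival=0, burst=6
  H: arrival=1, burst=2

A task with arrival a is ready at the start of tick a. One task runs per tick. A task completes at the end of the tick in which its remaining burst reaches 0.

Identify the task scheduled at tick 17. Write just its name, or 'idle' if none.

running at tick 17 = E

t=0: queue=[C,D,G] q_used=0 → run C
t=1: queue=[C,D,G,E,H] q_used=1 → run C
t=2: queue=[D,G,E,H,C] q_used=0 → run D
t=3: queue=[D,G,E,H,C] q_used=1 → run D
t=4: queue=[G,E,H,C,D] q_used=0 → run G
t=5: queue=[G,E,H,C,D] q_used=1 → run G
t=6: queue=[E,H,C,D,G] q_used=0 → run E
t=7: queue=[E,H,C,D,G] q_used=1 → run E
t=8: queue=[H,C,D,G,E] q_used=0 → run H
t=9: queue=[H,C,D,G,E] q_used=1 → run H
t=10: queue=[C,D,G,E] q_used=0 → run C
t=11: queue=[C,D,G,E] q_used=1 → run C
t=12: queue=[D,G,E,C] q_used=0 → run D
t=13: queue=[D,G,E,C] q_used=1 → run D
t=14: queue=[G,E,C,D] q_used=0 → run G
t=15: queue=[G,E,C,D] q_used=1 → run G
t=16: queue=[E,C,D,G] q_used=0 → run E
t=17: queue=[E,C,D,G] q_used=1 → run E
t=18: queue=[C,D,G,E] q_used=0 → run C
t=19: queue=[C,D,G,E] q_used=1 → run C
t=20: queue=[D,G,E,C] q_used=0 → run D
t=21: queue=[G,E,C] q_used=0 → run G
t=22: queue=[G,E,C] q_used=1 → run G
t=23: queue=[E,C] q_used=0 → run E
t=24: queue=[E,C] q_used=1 → run E
t=25: queue=[C,E] q_used=0 → run C
t=26: queue=[E] q_used=0 → run E
t=27: queue=[E] q_used=1 → run E
t=28: (idle)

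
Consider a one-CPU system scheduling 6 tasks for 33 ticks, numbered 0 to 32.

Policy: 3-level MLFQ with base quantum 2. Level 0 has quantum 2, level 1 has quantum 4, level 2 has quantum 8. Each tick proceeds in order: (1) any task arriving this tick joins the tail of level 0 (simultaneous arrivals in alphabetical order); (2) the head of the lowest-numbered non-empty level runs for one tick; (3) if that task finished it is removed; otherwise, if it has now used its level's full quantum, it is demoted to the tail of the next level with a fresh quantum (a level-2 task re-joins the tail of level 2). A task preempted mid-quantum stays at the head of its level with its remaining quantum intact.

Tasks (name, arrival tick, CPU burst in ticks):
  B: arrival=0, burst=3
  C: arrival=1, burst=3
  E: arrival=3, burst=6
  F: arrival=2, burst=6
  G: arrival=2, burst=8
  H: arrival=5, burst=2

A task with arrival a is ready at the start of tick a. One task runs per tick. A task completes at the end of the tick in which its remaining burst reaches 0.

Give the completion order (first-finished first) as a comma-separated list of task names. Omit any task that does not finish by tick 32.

t=0: L0/L1/L2 = B/-/- → run B
t=1: L0/L1/L2 = BC/-/- → run B
t=2: L0/L1/L2 = CFG/B/- → run C
t=3: L0/L1/L2 = CFGE/B/- → run C
t=4: L0/L1/L2 = FGE/BC/- → run F
t=5: L0/L1/L2 = FGEH/BC/- → run F
t=6: L0/L1/L2 = GEH/BCF/- → run G
t=7: L0/L1/L2 = GEH/BCF/- → run G
t=8: L0/L1/L2 = EH/BCFG/- → run E
t=9: L0/L1/L2 = EH/BCFG/- → run E
t=10: L0/L1/L2 = H/BCFGE/- → run H
t=11: L0/L1/L2 = H/BCFGE/- → run H
t=12: L0/L1/L2 = -/BCFGE/- → run B
t=13: L0/L1/L2 = -/CFGE/- → run C
t=14: L0/L1/L2 = -/FGE/- → run F
t=15: L0/L1/L2 = -/FGE/- → run F
t=16: L0/L1/L2 = -/FGE/- → run F
t=17: L0/L1/L2 = -/FGE/- → run F
t=18: L0/L1/L2 = -/GE/- → run G
t=19: L0/L1/L2 = -/GE/- → run G
t=20: L0/L1/L2 = -/GE/- → run G
t=21: L0/L1/L2 = -/GE/- → run G
t=22: L0/L1/L2 = -/E/G → run E
t=23: L0/L1/L2 = -/E/G → run E
t=24: L0/L1/L2 = -/E/G → run E
t=25: L0/L1/L2 = -/E/G → run E
t=26: L0/L1/L2 = -/-/G → run G
t=27: L0/L1/L2 = -/-/G → run G
t=28: (idle)
t=29: (idle)
t=30: (idle)
t=31: (idle)
t=32: (idle)

completion order = H, B, C, F, E, G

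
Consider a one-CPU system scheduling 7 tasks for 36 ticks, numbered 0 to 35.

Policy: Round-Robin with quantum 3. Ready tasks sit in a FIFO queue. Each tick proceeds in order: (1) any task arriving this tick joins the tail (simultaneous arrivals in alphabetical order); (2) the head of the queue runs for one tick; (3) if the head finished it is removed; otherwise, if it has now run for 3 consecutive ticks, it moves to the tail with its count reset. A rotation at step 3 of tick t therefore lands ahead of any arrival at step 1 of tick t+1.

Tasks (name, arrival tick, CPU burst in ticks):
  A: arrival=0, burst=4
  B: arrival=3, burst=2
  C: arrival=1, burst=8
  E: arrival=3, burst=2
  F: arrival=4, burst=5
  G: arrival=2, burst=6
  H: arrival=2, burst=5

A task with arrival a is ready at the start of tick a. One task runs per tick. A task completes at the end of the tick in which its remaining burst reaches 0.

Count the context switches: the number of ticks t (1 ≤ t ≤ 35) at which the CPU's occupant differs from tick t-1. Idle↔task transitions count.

context switches = 13

t=0: queue=[A] q_used=0 → run A
t=1: queue=[A,C] q_used=1 → run A
t=2: queue=[A,C,G,H] q_used=2 → run A
t=3: queue=[C,G,H,A,B,E] q_used=0 → run C
t=4: queue=[C,G,H,A,B,E,F] q_used=1 → run C
t=5: queue=[C,G,H,A,B,E,F] q_used=2 → run C
t=6: queue=[G,H,A,B,E,F,C] q_used=0 → run G
t=7: queue=[G,H,A,B,E,F,C] q_used=1 → run G
t=8: queue=[G,H,A,B,E,F,C] q_used=2 → run G
t=9: queue=[H,A,B,E,F,C,G] q_used=0 → run H
t=10: queue=[H,A,B,E,F,C,G] q_used=1 → run H
t=11: queue=[H,A,B,E,F,C,G] q_used=2 → run H
t=12: queue=[A,B,E,F,C,G,H] q_used=0 → run A
t=13: queue=[B,E,F,C,G,H] q_used=0 → run B
t=14: queue=[B,E,F,C,G,H] q_used=1 → run B
t=15: queue=[E,F,C,G,H] q_used=0 → run E
t=16: queue=[E,F,C,G,H] q_used=1 → run E
t=17: queue=[F,C,G,H] q_used=0 → run F
t=18: queue=[F,C,G,H] q_used=1 → run F
t=19: queue=[F,C,G,H] q_used=2 → run F
t=20: queue=[C,G,H,F] q_used=0 → run C
t=21: queue=[C,G,H,F] q_used=1 → run C
t=22: queue=[C,G,H,F] q_used=2 → run C
t=23: queue=[G,H,F,C] q_used=0 → run G
t=24: queue=[G,H,F,C] q_used=1 → run G
t=25: queue=[G,H,F,C] q_used=2 → run G
t=26: queue=[H,F,C] q_used=0 → run H
t=27: queue=[H,F,C] q_used=1 → run H
t=28: queue=[F,C] q_used=0 → run F
t=29: queue=[F,C] q_used=1 → run F
t=30: queue=[C] q_used=0 → run C
t=31: queue=[C] q_used=1 → run C
t=32: (idle)
t=33: (idle)
t=34: (idle)
t=35: (idle)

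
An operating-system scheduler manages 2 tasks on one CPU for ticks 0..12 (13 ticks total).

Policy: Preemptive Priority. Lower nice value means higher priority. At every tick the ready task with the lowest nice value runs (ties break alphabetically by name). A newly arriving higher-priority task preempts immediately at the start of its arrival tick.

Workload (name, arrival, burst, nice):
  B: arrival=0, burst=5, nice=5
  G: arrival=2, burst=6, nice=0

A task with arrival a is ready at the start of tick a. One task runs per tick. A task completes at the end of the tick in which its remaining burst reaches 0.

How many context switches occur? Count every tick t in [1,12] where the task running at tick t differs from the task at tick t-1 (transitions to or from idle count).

t=0: ready={B} → run B
t=1: ready={B} → run B
t=2: ready={B,G} → run G
t=3: ready={B,G} → run G
t=4: ready={B,G} → run G
t=5: ready={B,G} → run G
t=6: ready={B,G} → run G
t=7: ready={B,G} → run G
t=8: ready={B} → run B
t=9: ready={B} → run B
t=10: ready={B} → run B
t=11: (idle)
t=12: (idle)

context switches = 3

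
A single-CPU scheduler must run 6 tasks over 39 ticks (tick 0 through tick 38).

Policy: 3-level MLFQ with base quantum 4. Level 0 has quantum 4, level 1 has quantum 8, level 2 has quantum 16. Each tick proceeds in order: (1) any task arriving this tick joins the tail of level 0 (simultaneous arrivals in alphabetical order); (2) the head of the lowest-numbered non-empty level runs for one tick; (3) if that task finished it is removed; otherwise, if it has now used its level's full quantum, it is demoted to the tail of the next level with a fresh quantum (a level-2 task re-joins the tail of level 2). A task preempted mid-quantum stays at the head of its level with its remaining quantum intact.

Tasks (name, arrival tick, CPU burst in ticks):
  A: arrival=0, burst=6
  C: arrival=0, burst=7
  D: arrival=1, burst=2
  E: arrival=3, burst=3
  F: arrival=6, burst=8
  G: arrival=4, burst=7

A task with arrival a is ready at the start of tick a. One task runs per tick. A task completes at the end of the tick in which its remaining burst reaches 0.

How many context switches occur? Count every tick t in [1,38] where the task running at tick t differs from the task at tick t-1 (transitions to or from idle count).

t=0: L0/L1/L2 = AC/-/- → run A
t=1: L0/L1/L2 = ACD/-/- → run A
t=2: L0/L1/L2 = ACD/-/- → run A
t=3: L0/L1/L2 = ACDE/-/- → run A
t=4: L0/L1/L2 = CDEG/A/- → run C
t=5: L0/L1/L2 = CDEG/A/- → run C
t=6: L0/L1/L2 = CDEGF/A/- → run C
t=7: L0/L1/L2 = CDEGF/A/- → run C
t=8: L0/L1/L2 = DEGF/AC/- → run D
t=9: L0/L1/L2 = DEGF/AC/- → run D
t=10: L0/L1/L2 = EGF/AC/- → run E
t=11: L0/L1/L2 = EGF/AC/- → run E
t=12: L0/L1/L2 = EGF/AC/- → run E
t=13: L0/L1/L2 = GF/AC/- → run G
t=14: L0/L1/L2 = GF/AC/- → run G
t=15: L0/L1/L2 = GF/AC/- → run G
t=16: L0/L1/L2 = GF/AC/- → run G
t=17: L0/L1/L2 = F/ACG/- → run F
t=18: L0/L1/L2 = F/ACG/- → run F
t=19: L0/L1/L2 = F/ACG/- → run F
t=20: L0/L1/L2 = F/ACG/- → run F
t=21: L0/L1/L2 = -/ACGF/- → run A
t=22: L0/L1/L2 = -/ACGF/- → run A
t=23: L0/L1/L2 = -/CGF/- → run C
t=24: L0/L1/L2 = -/CGF/- → run C
t=25: L0/L1/L2 = -/CGF/- → run C
t=26: L0/L1/L2 = -/GF/- → run G
t=27: L0/L1/L2 = -/GF/- → run G
t=28: L0/L1/L2 = -/GF/- → run G
t=29: L0/L1/L2 = -/F/- → run F
t=30: L0/L1/L2 = -/F/- → run F
t=31: L0/L1/L2 = -/F/- → run F
t=32: L0/L1/L2 = -/F/- → run F
t=33: (idle)
t=34: (idle)
t=35: (idle)
t=36: (idle)
t=37: (idle)
t=38: (idle)

context switches = 10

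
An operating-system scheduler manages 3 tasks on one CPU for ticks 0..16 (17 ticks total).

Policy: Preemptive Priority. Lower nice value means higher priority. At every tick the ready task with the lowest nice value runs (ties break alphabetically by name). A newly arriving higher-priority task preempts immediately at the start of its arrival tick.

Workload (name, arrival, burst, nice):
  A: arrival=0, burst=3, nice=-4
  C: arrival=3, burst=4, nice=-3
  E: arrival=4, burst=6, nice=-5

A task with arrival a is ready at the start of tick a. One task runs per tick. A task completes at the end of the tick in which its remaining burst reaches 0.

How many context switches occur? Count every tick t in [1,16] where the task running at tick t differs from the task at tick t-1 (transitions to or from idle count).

context switches = 4

t=0: ready={A} → run A
t=1: ready={A} → run A
t=2: ready={A} → run A
t=3: ready={C} → run C
t=4: ready={C,E} → run E
t=5: ready={C,E} → run E
t=6: ready={C,E} → run E
t=7: ready={C,E} → run E
t=8: ready={C,E} → run E
t=9: ready={C,E} → run E
t=10: ready={C} → run C
t=11: ready={C} → run C
t=12: ready={C} → run C
t=13: (idle)
t=14: (idle)
t=15: (idle)
t=16: (idle)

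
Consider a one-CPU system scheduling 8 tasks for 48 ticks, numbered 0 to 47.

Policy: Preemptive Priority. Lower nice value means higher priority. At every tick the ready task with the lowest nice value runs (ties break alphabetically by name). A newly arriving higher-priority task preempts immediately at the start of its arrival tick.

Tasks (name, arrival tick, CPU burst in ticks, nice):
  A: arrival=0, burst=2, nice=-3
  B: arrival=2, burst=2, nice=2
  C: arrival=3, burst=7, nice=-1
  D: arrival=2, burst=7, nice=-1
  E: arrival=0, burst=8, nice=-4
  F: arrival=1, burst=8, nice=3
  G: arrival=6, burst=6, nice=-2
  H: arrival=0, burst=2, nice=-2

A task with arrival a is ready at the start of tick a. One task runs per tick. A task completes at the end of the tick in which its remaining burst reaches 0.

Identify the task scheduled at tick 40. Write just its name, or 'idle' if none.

running at tick 40 = F

t=0: ready={A,E,H} → run E
t=1: ready={A,E,F,H} → run E
t=2: ready={A,B,D,E,F,H} → run E
t=3: ready={A,B,C,D,E,F,H} → run E
t=4: ready={A,B,C,D,E,F,H} → run E
t=5: ready={A,B,C,D,E,F,H} → run E
t=6: ready={A,B,C,D,E,F,G,H} → run E
t=7: ready={A,B,C,D,E,F,G,H} → run E
t=8: ready={A,B,C,D,F,G,H} → run A
t=9: ready={A,B,C,D,F,G,H} → run A
t=10: ready={B,C,D,F,G,H} → run G
t=11: ready={B,C,D,F,G,H} → run G
t=12: ready={B,C,D,F,G,H} → run G
t=13: ready={B,C,D,F,G,H} → run G
t=14: ready={B,C,D,F,G,H} → run G
t=15: ready={B,C,D,F,G,H} → run G
t=16: ready={B,C,D,F,H} → run H
t=17: ready={B,C,D,F,H} → run H
t=18: ready={B,C,D,F} → run C
t=19: ready={B,C,D,F} → run C
t=20: ready={B,C,D,F} → run C
t=21: ready={B,C,D,F} → run C
t=22: ready={B,C,D,F} → run C
t=23: ready={B,C,D,F} → run C
t=24: ready={B,C,D,F} → run C
t=25: ready={B,D,F} → run D
t=26: ready={B,D,F} → run D
t=27: ready={B,D,F} → run D
t=28: ready={B,D,F} → run D
t=29: ready={B,D,F} → run D
t=30: ready={B,D,F} → run D
t=31: ready={B,D,F} → run D
t=32: ready={B,F} → run B
t=33: ready={B,F} → run B
t=34: ready={F} → run F
t=35: ready={F} → run F
t=36: ready={F} → run F
t=37: ready={F} → run F
t=38: ready={F} → run F
t=39: ready={F} → run F
t=40: ready={F} → run F
t=41: ready={F} → run F
t=42: (idle)
t=43: (idle)
t=44: (idle)
t=45: (idle)
t=46: (idle)
t=47: (idle)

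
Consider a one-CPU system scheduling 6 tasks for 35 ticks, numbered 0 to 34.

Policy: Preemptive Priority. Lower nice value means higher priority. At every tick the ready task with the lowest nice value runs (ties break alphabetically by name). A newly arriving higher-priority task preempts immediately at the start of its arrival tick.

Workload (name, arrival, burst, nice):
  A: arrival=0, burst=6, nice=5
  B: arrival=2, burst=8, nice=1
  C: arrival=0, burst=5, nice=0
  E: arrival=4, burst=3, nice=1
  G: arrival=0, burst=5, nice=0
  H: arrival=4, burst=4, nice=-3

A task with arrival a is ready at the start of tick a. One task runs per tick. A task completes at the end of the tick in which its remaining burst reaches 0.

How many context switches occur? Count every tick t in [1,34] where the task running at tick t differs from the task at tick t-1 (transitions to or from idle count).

t=0: ready={A,C,G} → run C
t=1: ready={A,C,G} → run C
t=2: ready={A,B,C,G} → run C
t=3: ready={A,B,C,G} → run C
t=4: ready={A,B,C,E,G,H} → run H
t=5: ready={A,B,C,E,G,H} → run H
t=6: ready={A,B,C,E,G,H} → run H
t=7: ready={A,B,C,E,G,H} → run H
t=8: ready={A,B,C,E,G} → run C
t=9: ready={A,B,E,G} → run G
t=10: ready={A,B,E,G} → run G
t=11: ready={A,B,E,G} → run G
t=12: ready={A,B,E,G} → run G
t=13: ready={A,B,E,G} → run G
t=14: ready={A,B,E} → run B
t=15: ready={A,B,E} → run B
t=16: ready={A,B,E} → run B
t=17: ready={A,B,E} → run B
t=18: ready={A,B,E} → run B
t=19: ready={A,B,E} → run B
t=20: ready={A,B,E} → run B
t=21: ready={A,B,E} → run B
t=22: ready={A,E} → run E
t=23: ready={A,E} → run E
t=24: ready={A,E} → run E
t=25: ready={A} → run A
t=26: ready={A} → run A
t=27: ready={A} → run A
t=28: ready={A} → run A
t=29: ready={A} → run A
t=30: ready={A} → run A
t=31: (idle)
t=32: (idle)
t=33: (idle)
t=34: (idle)

context switches = 7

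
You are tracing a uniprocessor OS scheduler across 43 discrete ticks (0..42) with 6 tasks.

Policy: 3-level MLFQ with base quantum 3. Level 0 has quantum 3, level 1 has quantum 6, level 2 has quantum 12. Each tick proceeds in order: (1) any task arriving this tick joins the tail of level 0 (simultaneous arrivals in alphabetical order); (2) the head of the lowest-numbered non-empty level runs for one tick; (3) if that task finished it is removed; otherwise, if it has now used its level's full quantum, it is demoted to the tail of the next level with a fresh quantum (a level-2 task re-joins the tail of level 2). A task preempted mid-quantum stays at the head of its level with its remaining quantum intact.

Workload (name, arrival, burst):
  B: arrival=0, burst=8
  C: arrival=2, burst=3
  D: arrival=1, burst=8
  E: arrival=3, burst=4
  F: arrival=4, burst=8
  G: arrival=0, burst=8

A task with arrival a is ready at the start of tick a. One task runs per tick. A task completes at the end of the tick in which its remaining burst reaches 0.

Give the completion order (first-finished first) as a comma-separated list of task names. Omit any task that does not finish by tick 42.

t=0: L0/L1/L2 = BG/-/- → run B
t=1: L0/L1/L2 = BGD/-/- → run B
t=2: L0/L1/L2 = BGDC/-/- → run B
t=3: L0/L1/L2 = GDCE/B/- → run G
t=4: L0/L1/L2 = GDCEF/B/- → run G
t=5: L0/L1/L2 = GDCEF/B/- → run G
t=6: L0/L1/L2 = DCEF/BG/- → run D
t=7: L0/L1/L2 = DCEF/BG/- → run D
t=8: L0/L1/L2 = DCEF/BG/- → run D
t=9: L0/L1/L2 = CEF/BGD/- → run C
t=10: L0/L1/L2 = CEF/BGD/- → run C
t=11: L0/L1/L2 = CEF/BGD/- → run C
t=12: L0/L1/L2 = EF/BGD/- → run E
t=13: L0/L1/L2 = EF/BGD/- → run E
t=14: L0/L1/L2 = EF/BGD/- → run E
t=15: L0/L1/L2 = F/BGDE/- → run F
t=16: L0/L1/L2 = F/BGDE/- → run F
t=17: L0/L1/L2 = F/BGDE/- → run F
t=18: L0/L1/L2 = -/BGDEF/- → run B
t=19: L0/L1/L2 = -/BGDEF/- → run B
t=20: L0/L1/L2 = -/BGDEF/- → run B
t=21: L0/L1/L2 = -/BGDEF/- → run B
t=22: L0/L1/L2 = -/BGDEF/- → run B
t=23: L0/L1/L2 = -/GDEF/- → run G
t=24: L0/L1/L2 = -/GDEF/- → run G
t=25: L0/L1/L2 = -/GDEF/- → run G
t=26: L0/L1/L2 = -/GDEF/- → run G
t=27: L0/L1/L2 = -/GDEF/- → run G
t=28: L0/L1/L2 = -/DEF/- → run D
t=29: L0/L1/L2 = -/DEF/- → run D
t=30: L0/L1/L2 = -/DEF/- → run D
t=31: L0/L1/L2 = -/DEF/- → run D
t=32: L0/L1/L2 = -/DEF/- → run D
t=33: L0/L1/L2 = -/EF/- → run E
t=34: L0/L1/L2 = -/F/- → run F
t=35: L0/L1/L2 = -/F/- → run F
t=36: L0/L1/L2 = -/F/- → run F
t=37: L0/L1/L2 = -/F/- → run F
t=38: L0/L1/L2 = -/F/- → run F
t=39: (idle)
t=40: (idle)
t=41: (idle)
t=42: (idle)

completion order = C, B, G, D, E, F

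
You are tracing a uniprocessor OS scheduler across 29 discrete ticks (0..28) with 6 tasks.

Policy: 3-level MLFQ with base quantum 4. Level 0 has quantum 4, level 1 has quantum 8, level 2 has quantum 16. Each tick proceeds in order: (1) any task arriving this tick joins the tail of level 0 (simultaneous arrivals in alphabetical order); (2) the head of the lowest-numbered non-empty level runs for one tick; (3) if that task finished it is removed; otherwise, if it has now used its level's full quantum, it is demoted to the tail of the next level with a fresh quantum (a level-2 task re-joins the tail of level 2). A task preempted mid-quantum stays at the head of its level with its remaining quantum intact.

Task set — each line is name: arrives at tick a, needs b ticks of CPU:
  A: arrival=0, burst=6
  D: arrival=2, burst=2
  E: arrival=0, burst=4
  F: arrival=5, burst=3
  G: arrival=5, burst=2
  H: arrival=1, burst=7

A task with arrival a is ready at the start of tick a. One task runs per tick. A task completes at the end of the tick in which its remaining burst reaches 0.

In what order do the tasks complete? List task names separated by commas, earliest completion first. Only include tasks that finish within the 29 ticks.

t=0: L0/L1/L2 = AE/-/- → run A
t=1: L0/L1/L2 = AEH/-/- → run A
t=2: L0/L1/L2 = AEHD/-/- → run A
t=3: L0/L1/L2 = AEHD/-/- → run A
t=4: L0/L1/L2 = EHD/A/- → run E
t=5: L0/L1/L2 = EHDFG/A/- → run E
t=6: L0/L1/L2 = EHDFG/A/- → run E
t=7: L0/L1/L2 = EHDFG/A/- → run E
t=8: L0/L1/L2 = HDFG/A/- → run H
t=9: L0/L1/L2 = HDFG/A/- → run H
t=10: L0/L1/L2 = HDFG/A/- → run H
t=11: L0/L1/L2 = HDFG/A/- → run H
t=12: L0/L1/L2 = DFG/AH/- → run D
t=13: L0/L1/L2 = DFG/AH/- → run D
t=14: L0/L1/L2 = FG/AH/- → run F
t=15: L0/L1/L2 = FG/AH/- → run F
t=16: L0/L1/L2 = FG/AH/- → run F
t=17: L0/L1/L2 = G/AH/- → run G
t=18: L0/L1/L2 = G/AH/- → run G
t=19: L0/L1/L2 = -/AH/- → run A
t=20: L0/L1/L2 = -/AH/- → run A
t=21: L0/L1/L2 = -/H/- → run H
t=22: L0/L1/L2 = -/H/- → run H
t=23: L0/L1/L2 = -/H/- → run H
t=24: (idle)
t=25: (idle)
t=26: (idle)
t=27: (idle)
t=28: (idle)

completion order = E, D, F, G, A, H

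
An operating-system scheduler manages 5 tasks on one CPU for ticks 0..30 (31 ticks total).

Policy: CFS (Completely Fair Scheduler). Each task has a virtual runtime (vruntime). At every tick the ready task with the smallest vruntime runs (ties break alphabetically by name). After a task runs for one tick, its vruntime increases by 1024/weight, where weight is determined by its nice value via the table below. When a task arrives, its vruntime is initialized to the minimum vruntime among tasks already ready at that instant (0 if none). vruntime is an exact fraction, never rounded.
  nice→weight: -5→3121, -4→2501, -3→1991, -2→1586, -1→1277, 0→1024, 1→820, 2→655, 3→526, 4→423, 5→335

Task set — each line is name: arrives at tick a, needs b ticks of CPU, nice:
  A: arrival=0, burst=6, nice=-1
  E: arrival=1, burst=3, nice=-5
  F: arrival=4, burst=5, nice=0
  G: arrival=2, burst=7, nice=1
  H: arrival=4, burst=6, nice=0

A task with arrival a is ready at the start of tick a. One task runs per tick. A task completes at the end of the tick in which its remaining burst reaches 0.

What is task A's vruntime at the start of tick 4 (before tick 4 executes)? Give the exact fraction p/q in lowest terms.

t=0: vr[A=0] → run A
t=1: vr[A=1024/1277 E=1024/1277] → run A
t=2: vr[A=2048/1277 E=1024/1277 G=1024/1277] → run E
t=3: vr[A=2048/1277 E=4503552/3985517 G=1024/1277] → run G
t=4: vr[A=2048/1277 E=4503552/3985517 F=4503552/3985517 G=536832/261785 H=4503552/3985517] → run E
t=5: vr[A=2048/1277 E=5811200/3985517 F=4503552/3985517 G=536832/261785 H=4503552/3985517] → run F
t=6: vr[A=2048/1277 E=5811200/3985517 F=8489069/3985517 G=536832/261785 H=4503552/3985517] → run H
t=7: vr[A=2048/1277 E=5811200/3985517 F=8489069/3985517 G=536832/261785 H=8489069/3985517] → run E
t=8: vr[A=2048/1277 F=8489069/3985517 G=536832/261785 H=8489069/3985517] → run A
t=9: vr[A=3072/1277 F=8489069/3985517 G=536832/261785 H=8489069/3985517] → run G
t=10: vr[A=3072/1277 F=8489069/3985517 G=863744/261785 H=8489069/3985517] → run F
t=11: vr[A=3072/1277 F=12474586/3985517 G=863744/261785 H=8489069/3985517] → run H
t=12: vr[A=3072/1277 F=12474586/3985517 G=863744/261785 H=12474586/3985517] → run A
t=13: vr[A=4096/1277 F=12474586/3985517 G=863744/261785 H=12474586/3985517] → run F
t=14: vr[A=4096/1277 F=16460103/3985517 G=863744/261785 H=12474586/3985517] → run H
t=15: vr[A=4096/1277 F=16460103/3985517 G=863744/261785 H=16460103/3985517] → run A
t=16: vr[A=5120/1277 F=16460103/3985517 G=863744/261785 H=16460103/3985517] → run G
t=17: vr[A=5120/1277 F=16460103/3985517 G=1190656/261785 H=16460103/3985517] → run A
t=18: vr[F=16460103/3985517 G=1190656/261785 H=16460103/3985517] → run F
t=19: vr[F=20445620/3985517 G=1190656/261785 H=16460103/3985517] → run H
t=20: vr[F=20445620/3985517 G=1190656/261785 H=20445620/3985517] → run G
t=21: vr[F=20445620/3985517 G=1517568/261785 H=20445620/3985517] → run F
t=22: vr[G=1517568/261785 H=20445620/3985517] → run H
t=23: vr[G=1517568/261785 H=24431137/3985517] → run G
t=24: vr[G=368896/52357 H=24431137/3985517] → run H
t=25: vr[G=368896/52357] → run G
t=26: vr[G=2171392/261785] → run G
t=27: (idle)
t=28: (idle)
t=29: (idle)
t=30: (idle)

vruntime(A, start of tick 4) = 2048/1277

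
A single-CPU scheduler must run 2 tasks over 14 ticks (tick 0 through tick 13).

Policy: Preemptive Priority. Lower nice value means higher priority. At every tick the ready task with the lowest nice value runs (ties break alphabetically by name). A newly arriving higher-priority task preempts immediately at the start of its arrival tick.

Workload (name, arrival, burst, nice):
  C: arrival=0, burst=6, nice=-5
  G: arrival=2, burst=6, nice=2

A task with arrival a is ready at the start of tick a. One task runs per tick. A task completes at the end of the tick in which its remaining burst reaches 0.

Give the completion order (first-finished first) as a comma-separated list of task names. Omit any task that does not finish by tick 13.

completion order = C, G

t=0: ready={C} → run C
t=1: ready={C} → run C
t=2: ready={C,G} → run C
t=3: ready={C,G} → run C
t=4: ready={C,G} → run C
t=5: ready={C,G} → run C
t=6: ready={G} → run G
t=7: ready={G} → run G
t=8: ready={G} → run G
t=9: ready={G} → run G
t=10: ready={G} → run G
t=11: ready={G} → run G
t=12: (idle)
t=13: (idle)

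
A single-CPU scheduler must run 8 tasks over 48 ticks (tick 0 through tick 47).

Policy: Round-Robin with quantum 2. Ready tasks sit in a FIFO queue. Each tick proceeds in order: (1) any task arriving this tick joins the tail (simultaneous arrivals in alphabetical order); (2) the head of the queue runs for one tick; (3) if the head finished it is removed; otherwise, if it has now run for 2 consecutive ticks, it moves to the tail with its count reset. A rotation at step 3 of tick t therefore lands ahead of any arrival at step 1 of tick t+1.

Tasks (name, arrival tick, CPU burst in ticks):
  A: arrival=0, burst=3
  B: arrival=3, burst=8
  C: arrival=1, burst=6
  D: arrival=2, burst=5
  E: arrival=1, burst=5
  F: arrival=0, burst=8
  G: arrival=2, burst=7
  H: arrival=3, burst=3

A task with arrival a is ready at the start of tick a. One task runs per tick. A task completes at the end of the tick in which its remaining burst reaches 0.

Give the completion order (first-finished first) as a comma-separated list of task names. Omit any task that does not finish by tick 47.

t=0: queue=[A,F] q_used=0 → run A
t=1: queue=[A,F,C,E] q_used=1 → run A
t=2: queue=[F,C,E,A,D,G] q_used=0 → run F
t=3: queue=[F,C,E,A,D,G,B,H] q_used=1 → run F
t=4: queue=[C,E,A,D,G,B,H,F] q_used=0 → run C
t=5: queue=[C,E,A,D,G,B,H,F] q_used=1 → run C
t=6: queue=[E,A,D,G,B,H,F,C] q_used=0 → run E
t=7: queue=[E,A,D,G,B,H,F,C] q_used=1 → run E
t=8: queue=[A,D,G,B,H,F,C,E] q_used=0 → run A
t=9: queue=[D,G,B,H,F,C,E] q_used=0 → run D
t=10: queue=[D,G,B,H,F,C,E] q_used=1 → run D
t=11: queue=[G,B,H,F,C,E,D] q_used=0 → run G
t=12: queue=[G,B,H,F,C,E,D] q_used=1 → run G
t=13: queue=[B,H,F,C,E,D,G] q_used=0 → run B
t=14: queue=[B,H,F,C,E,D,G] q_used=1 → run B
t=15: queue=[H,F,C,E,D,G,B] q_used=0 → run H
t=16: queue=[H,F,C,E,D,G,B] q_used=1 → run H
t=17: queue=[F,C,E,D,G,B,H] q_used=0 → run F
t=18: queue=[F,C,E,D,G,B,H] q_used=1 → run F
t=19: queue=[C,E,D,G,B,H,F] q_used=0 → run C
t=20: queue=[C,E,D,G,B,H,F] q_used=1 → run C
t=21: queue=[E,D,G,B,H,F,C] q_used=0 → run E
t=22: queue=[E,D,G,B,H,F,C] q_used=1 → run E
t=23: queue=[D,G,B,H,F,C,E] q_used=0 → run D
t=24: queue=[D,G,B,H,F,C,E] q_used=1 → run D
t=25: queue=[G,B,H,F,C,E,D] q_used=0 → run G
t=26: queue=[G,B,H,F,C,E,D] q_used=1 → run G
t=27: queue=[B,H,F,C,E,D,G] q_used=0 → run B
t=28: queue=[B,H,F,C,E,D,G] q_used=1 → run B
t=29: queue=[H,F,C,E,D,G,B] q_used=0 → run H
t=30: queue=[F,C,E,D,G,B] q_used=0 → run F
t=31: queue=[F,C,E,D,G,B] q_used=1 → run F
t=32: queue=[C,E,D,G,B,F] q_used=0 → run C
t=33: queue=[C,E,D,G,B,F] q_used=1 → run C
t=34: queue=[E,D,G,B,F] q_used=0 → run E
t=35: queue=[D,G,B,F] q_used=0 → run D
t=36: queue=[G,B,F] q_used=0 → run G
t=37: queue=[G,B,F] q_used=1 → run G
t=38: queue=[B,F,G] q_used=0 → run B
t=39: queue=[B,F,G] q_used=1 → run B
t=40: queue=[F,G,B] q_used=0 → run F
t=41: queue=[F,G,B] q_used=1 → run F
t=42: queue=[G,B] q_used=0 → run G
t=43: queue=[B] q_used=0 → run B
t=44: queue=[B] q_used=1 → run B
t=45: (idle)
t=46: (idle)
t=47: (idle)

completion order = A, H, C, E, D, F, G, B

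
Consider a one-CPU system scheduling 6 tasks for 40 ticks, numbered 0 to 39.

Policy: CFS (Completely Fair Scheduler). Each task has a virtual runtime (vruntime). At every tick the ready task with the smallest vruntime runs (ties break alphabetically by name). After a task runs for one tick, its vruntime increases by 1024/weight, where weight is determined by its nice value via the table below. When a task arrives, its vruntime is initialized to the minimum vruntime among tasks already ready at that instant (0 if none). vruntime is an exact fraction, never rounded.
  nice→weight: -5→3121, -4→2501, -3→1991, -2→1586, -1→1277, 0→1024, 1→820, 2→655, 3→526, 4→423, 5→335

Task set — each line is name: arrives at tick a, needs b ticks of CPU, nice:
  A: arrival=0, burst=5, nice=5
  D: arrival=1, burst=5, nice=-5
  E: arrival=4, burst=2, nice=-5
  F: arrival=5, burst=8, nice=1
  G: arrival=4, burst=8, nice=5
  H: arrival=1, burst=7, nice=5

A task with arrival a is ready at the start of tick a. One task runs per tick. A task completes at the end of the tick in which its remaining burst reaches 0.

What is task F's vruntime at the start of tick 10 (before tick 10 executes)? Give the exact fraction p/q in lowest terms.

t=0: vr[A=0] → run A
t=1: vr[A=1024/335 D=1024/335 H=1024/335] → run A
t=2: vr[A=2048/335 D=1024/335 H=1024/335] → run D
t=3: vr[A=2048/335 D=3538944/1045535 H=1024/335] → run H
t=4: vr[A=2048/335 D=3538944/1045535 E=3538944/1045535 G=3538944/1045535 H=2048/335] → run D
t=5: vr[A=2048/335 D=3881984/1045535 E=3538944/1045535 F=3538944/1045535 G=3538944/1045535 H=2048/335] → run E
t=6: vr[A=2048/335 D=3881984/1045535 E=3881984/1045535 F=3538944/1045535 G=3538944/1045535 H=2048/335] → run F
t=7: vr[A=2048/335 D=3881984/1045535 E=3881984/1045535 F=198628096/42866935 G=3538944/1045535 H=2048/335] → run G
t=8: vr[A=2048/335 D=3881984/1045535 E=3881984/1045535 F=198628096/42866935 G=6734848/1045535 H=2048/335] → run D
t=9: vr[A=2048/335 D=4225024/1045535 E=3881984/1045535 F=198628096/42866935 G=6734848/1045535 H=2048/335] → run E
t=10: vr[A=2048/335 D=4225024/1045535 F=198628096/42866935 G=6734848/1045535 H=2048/335] → run D
t=11: vr[A=2048/335 D=4568064/1045535 F=198628096/42866935 G=6734848/1045535 H=2048/335] → run D
t=12: vr[A=2048/335 F=198628096/42866935 G=6734848/1045535 H=2048/335] → run F
t=13: vr[A=2048/335 F=252159488/42866935 G=6734848/1045535 H=2048/335] → run F
t=14: vr[A=2048/335 F=61138176/8573387 G=6734848/1045535 H=2048/335] → run A
t=15: vr[A=3072/335 F=61138176/8573387 G=6734848/1045535 H=2048/335] → run H
t=16: vr[A=3072/335 F=61138176/8573387 G=6734848/1045535 H=3072/335] → run G
t=17: vr[A=3072/335 F=61138176/8573387 G=9930752/1045535 H=3072/335] → run F
t=18: vr[A=3072/335 F=359222272/42866935 G=9930752/1045535 H=3072/335] → run F
t=19: vr[A=3072/335 F=412753664/42866935 G=9930752/1045535 H=3072/335] → run A
t=20: vr[A=4096/335 F=412753664/42866935 G=9930752/1045535 H=3072/335] → run H
t=21: vr[A=4096/335 F=412753664/42866935 G=9930752/1045535 H=4096/335] → run G
t=22: vr[A=4096/335 F=412753664/42866935 G=13126656/1045535 H=4096/335] → run F
t=23: vr[A=4096/335 F=466285056/42866935 G=13126656/1045535 H=4096/335] → run F
t=24: vr[A=4096/335 F=519816448/42866935 G=13126656/1045535 H=4096/335] → run F
t=25: vr[A=4096/335 G=13126656/1045535 H=4096/335] → run A
t=26: vr[G=13126656/1045535 H=4096/335] → run H
t=27: vr[G=13126656/1045535 H=1024/67] → run G
t=28: vr[G=3264512/209107 H=1024/67] → run H
t=29: vr[G=3264512/209107 H=6144/335] → run G
t=30: vr[G=19518464/1045535 H=6144/335] → run H
t=31: vr[G=19518464/1045535 H=7168/335] → run G
t=32: vr[G=22714368/1045535 H=7168/335] → run H
t=33: vr[G=22714368/1045535] → run G
t=34: vr[G=25910272/1045535] → run G
t=35: (idle)
t=36: (idle)
t=37: (idle)
t=38: (idle)
t=39: (idle)

vruntime(F, start of tick 10) = 198628096/42866935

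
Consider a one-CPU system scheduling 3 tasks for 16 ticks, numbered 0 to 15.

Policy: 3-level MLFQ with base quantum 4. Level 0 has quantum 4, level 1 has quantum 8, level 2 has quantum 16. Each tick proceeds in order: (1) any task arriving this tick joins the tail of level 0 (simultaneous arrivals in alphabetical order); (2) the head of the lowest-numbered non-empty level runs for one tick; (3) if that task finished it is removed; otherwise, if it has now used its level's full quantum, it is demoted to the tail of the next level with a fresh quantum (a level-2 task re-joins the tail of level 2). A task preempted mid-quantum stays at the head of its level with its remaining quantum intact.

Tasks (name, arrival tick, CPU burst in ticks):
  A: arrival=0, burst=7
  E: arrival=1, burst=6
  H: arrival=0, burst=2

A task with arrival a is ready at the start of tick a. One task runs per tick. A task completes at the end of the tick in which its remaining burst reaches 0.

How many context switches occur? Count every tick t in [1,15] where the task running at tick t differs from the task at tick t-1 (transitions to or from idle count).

t=0: L0/L1/L2 = AH/-/- → run A
t=1: L0/L1/L2 = AHE/-/- → run A
t=2: L0/L1/L2 = AHE/-/- → run A
t=3: L0/L1/L2 = AHE/-/- → run A
t=4: L0/L1/L2 = HE/A/- → run H
t=5: L0/L1/L2 = HE/A/- → run H
t=6: L0/L1/L2 = E/A/- → run E
t=7: L0/L1/L2 = E/A/- → run E
t=8: L0/L1/L2 = E/A/- → run E
t=9: L0/L1/L2 = E/A/- → run E
t=10: L0/L1/L2 = -/AE/- → run A
t=11: L0/L1/L2 = -/AE/- → run A
t=12: L0/L1/L2 = -/AE/- → run A
t=13: L0/L1/L2 = -/E/- → run E
t=14: L0/L1/L2 = -/E/- → run E
t=15: (idle)

context switches = 5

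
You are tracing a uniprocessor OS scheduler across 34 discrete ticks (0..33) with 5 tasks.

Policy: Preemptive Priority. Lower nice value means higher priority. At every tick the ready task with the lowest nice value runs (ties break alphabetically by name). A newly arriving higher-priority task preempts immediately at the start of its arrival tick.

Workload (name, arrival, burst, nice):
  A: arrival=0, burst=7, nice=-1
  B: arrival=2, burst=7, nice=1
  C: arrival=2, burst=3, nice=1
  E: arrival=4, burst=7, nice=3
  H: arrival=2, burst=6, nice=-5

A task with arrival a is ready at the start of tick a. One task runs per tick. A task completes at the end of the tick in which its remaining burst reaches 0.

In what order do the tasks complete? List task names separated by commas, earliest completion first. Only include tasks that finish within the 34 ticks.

completion order = H, A, B, C, E

t=0: ready={A} → run A
t=1: ready={A} → run A
t=2: ready={A,B,C,H} → run H
t=3: ready={A,B,C,H} → run H
t=4: ready={A,B,C,E,H} → run H
t=5: ready={A,B,C,E,H} → run H
t=6: ready={A,B,C,E,H} → run H
t=7: ready={A,B,C,E,H} → run H
t=8: ready={A,B,C,E} → run A
t=9: ready={A,B,C,E} → run A
t=10: ready={A,B,C,E} → run A
t=11: ready={A,B,C,E} → run A
t=12: ready={A,B,C,E} → run A
t=13: ready={B,C,E} → run B
t=14: ready={B,C,E} → run B
t=15: ready={B,C,E} → run B
t=16: ready={B,C,E} → run B
t=17: ready={B,C,E} → run B
t=18: ready={B,C,E} → run B
t=19: ready={B,C,E} → run B
t=20: ready={C,E} → run C
t=21: ready={C,E} → run C
t=22: ready={C,E} → run C
t=23: ready={E} → run E
t=24: ready={E} → run E
t=25: ready={E} → run E
t=26: ready={E} → run E
t=27: ready={E} → run E
t=28: ready={E} → run E
t=29: ready={E} → run E
t=30: (idle)
t=31: (idle)
t=32: (idle)
t=33: (idle)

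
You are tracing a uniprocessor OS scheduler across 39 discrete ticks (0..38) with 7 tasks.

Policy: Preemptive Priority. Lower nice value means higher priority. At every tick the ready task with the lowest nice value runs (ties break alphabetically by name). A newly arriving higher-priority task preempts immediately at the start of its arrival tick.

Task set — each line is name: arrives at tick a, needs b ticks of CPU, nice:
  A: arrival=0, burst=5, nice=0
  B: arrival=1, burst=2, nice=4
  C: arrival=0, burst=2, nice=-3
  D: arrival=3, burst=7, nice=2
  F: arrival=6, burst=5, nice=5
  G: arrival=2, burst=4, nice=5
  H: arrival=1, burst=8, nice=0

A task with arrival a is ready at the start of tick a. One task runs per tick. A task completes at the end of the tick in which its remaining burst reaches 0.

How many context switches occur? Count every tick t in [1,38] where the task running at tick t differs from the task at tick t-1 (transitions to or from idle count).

t=0: ready={A,C} → run C
t=1: ready={A,B,C,H} → run C
t=2: ready={A,B,G,H} → run A
t=3: ready={A,B,D,G,H} → run A
t=4: ready={A,B,D,G,H} → run A
t=5: ready={A,B,D,G,H} → run A
t=6: ready={A,B,D,F,G,H} → run A
t=7: ready={B,D,F,G,H} → run H
t=8: ready={B,D,F,G,H} → run H
t=9: ready={B,D,F,G,H} → run H
t=10: ready={B,D,F,G,H} → run H
t=11: ready={B,D,F,G,H} → run H
t=12: ready={B,D,F,G,H} → run H
t=13: ready={B,D,F,G,H} → run H
t=14: ready={B,D,F,G,H} → run H
t=15: ready={B,D,F,G} → run D
t=16: ready={B,D,F,G} → run D
t=17: ready={B,D,F,G} → run D
t=18: ready={B,D,F,G} → run D
t=19: ready={B,D,F,G} → run D
t=20: ready={B,D,F,G} → run D
t=21: ready={B,D,F,G} → run D
t=22: ready={B,F,G} → run B
t=23: ready={B,F,G} → run B
t=24: ready={F,G} → run F
t=25: ready={F,G} → run F
t=26: ready={F,G} → run F
t=27: ready={F,G} → run F
t=28: ready={F,G} → run F
t=29: ready={G} → run G
t=30: ready={G} → run G
t=31: ready={G} → run G
t=32: ready={G} → run G
t=33: (idle)
t=34: (idle)
t=35: (idle)
t=36: (idle)
t=37: (idle)
t=38: (idle)

context switches = 7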